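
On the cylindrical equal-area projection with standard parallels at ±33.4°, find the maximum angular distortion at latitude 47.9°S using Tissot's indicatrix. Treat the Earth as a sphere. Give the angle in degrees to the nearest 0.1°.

A cylindrical equal-area projection with standard parallel φ₀ has meridian scale h = cos φ / cos φ₀ and parallel scale k = cos φ₀ / cos φ (so areas are preserved, h·k = 1).
At 47.9°: h = 0.8031, k = 1.245; principal scales a = 1.245, b = 0.8031.
sin(ω/2) = (a − b)/(a + b) = 0.4422/2.048 = 0.2159, so ω = 2 arcsin(0.2159) ≈ 24.9°.

24.9°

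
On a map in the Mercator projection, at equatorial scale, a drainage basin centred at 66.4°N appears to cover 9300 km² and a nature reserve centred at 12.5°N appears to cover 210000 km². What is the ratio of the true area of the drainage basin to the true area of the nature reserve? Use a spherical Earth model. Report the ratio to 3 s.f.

On Mercator the areal scale is sec²φ, so true area = apparent × cos²φ.
True area of drainage basin: 9300 × cos²(66.4°) = 9300 × 0.1603 = 1491 km².
True area of nature reserve: 210000 × cos²(12.5°) = 210000 × 0.9532 = 200200 km².
Ratio = 1491 / 200200 ≈ 0.00745.

0.00745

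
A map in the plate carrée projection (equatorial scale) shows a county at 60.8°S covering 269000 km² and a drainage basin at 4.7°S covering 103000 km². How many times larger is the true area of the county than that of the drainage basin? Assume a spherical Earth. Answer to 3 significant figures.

Plate carrée has h = 1 and k = sec φ, giving areal scale sec φ; true area = (apparent area) · cos φ.
True area of county: 269000 × cos(60.8°) = 269000 × 0.4879 = 131200 km².
True area of drainage basin: 103000 × cos(4.7°) = 103000 × 0.9966 = 102700 km².
Ratio = 131200 / 102700 ≈ 1.28.

1.28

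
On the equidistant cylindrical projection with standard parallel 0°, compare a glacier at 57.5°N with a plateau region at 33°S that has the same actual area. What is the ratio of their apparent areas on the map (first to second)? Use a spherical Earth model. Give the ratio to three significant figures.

1.56

In the plate carrée (x = Rλ, y = Rφ), meridians are true-scale (h = 1) and parallels are stretched by k = sec φ.
Areal scale at 57.5°: h·k = 1.000 × 1.861 = 1.861.
Areal scale at 33°: h·k = 1.000 × 1.192 = 1.192.
Ratio = 1.861/1.192 ≈ 1.56.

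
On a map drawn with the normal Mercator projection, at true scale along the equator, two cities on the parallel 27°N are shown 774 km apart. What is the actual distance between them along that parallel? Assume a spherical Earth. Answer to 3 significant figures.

For Mercator, h = k = sec φ (a conformal cylindrical projection has a single point scale, 1/cos φ).
Along the parallel at 27°, map distances are exaggerated by k = sec 27° = 1.122.
True distance = 774 / 1.122 = 774 × cos 27° ≈ 690 km.

690 km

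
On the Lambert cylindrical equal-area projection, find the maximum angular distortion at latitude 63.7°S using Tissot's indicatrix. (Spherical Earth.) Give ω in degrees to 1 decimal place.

The Lambert cylindrical equal-area projection is the cylindrical equal-area projection with its standard parallel at the equator (φ₀ = 0). Cylindrical equal-area (φ₀ = 0°): h = cos φ / cos 0° along meridians, k = cos 0° / cos φ along parallels; h·k = 1.
At 63.7°: h = 0.4431, k = 2.257; principal scales a = 2.257, b = 0.4431.
sin(ω/2) = (a − b)/(a + b) = 1.814/2.700 = 0.6718, so ω = 2 arcsin(0.6718) ≈ 84.4°.

84.4°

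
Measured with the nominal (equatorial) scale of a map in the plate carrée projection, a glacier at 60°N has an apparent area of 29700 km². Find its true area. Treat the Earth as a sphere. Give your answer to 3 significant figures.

14900 km²

For the equirectangular projection with φ₀ = 0 (plate carrée), h = 1 along meridians and k = sec φ along parallels.
Areal scale = h·k = 1 × sec φ; at 60°, h = 1.000, k = 2.000, so h·k = 2.000.
True area = apparent / (areal scale) = 29700 / 2.000 ≈ 14900 km².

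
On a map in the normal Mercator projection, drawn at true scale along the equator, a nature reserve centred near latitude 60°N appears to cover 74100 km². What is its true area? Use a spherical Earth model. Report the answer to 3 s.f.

18500 km²

Mercator is conformal, so the point scale is isotropic: h = k = sec φ = 1/cos φ.
Areal scale = k² = sec²φ = 1/cos²(60°) = 1/0.5000² = 4.000.
True area = apparent / (areal scale) = 74100 / 4.000 ≈ 18500 km².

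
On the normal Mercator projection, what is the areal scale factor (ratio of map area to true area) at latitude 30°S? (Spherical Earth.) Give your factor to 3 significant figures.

The Mercator projection is conformal; its linear scale factor is the same in every direction and equals sec φ = 1/cos φ.
Areal scale = k² = sec²φ = 1/cos²(30°) = 1/0.8660² = 1.333.

1.33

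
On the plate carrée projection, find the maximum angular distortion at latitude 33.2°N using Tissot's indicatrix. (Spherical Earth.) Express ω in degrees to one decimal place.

10.2°

In the plate carrée (x = Rλ, y = Rφ), meridians are true-scale (h = 1) and parallels are stretched by k = sec φ.
At 33.2°: h = 1.000, k = 1.195; principal scales a = 1.195, b = 1.000.
sin(ω/2) = (a − b)/(a + b) = 0.1951/2.195 = 0.08887, so ω = 2 arcsin(0.08887) ≈ 10.2°.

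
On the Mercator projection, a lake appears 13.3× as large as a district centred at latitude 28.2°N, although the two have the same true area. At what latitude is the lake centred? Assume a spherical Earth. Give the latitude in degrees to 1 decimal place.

76.0°

Mercator areal scale is sec²φ, so apparent-area ratio = sec²φ₁ / sec²φ₂ = cos²φ₂ / cos²φ₁.
cos²φ₂ / cos²φ₁ = 13.3  ⇒  cos φ₁ = cos 28.2° / √13.3 = 0.8813/3.647 = 0.2417.
φ₁ = arccos(0.2417) ≈ 76.0°.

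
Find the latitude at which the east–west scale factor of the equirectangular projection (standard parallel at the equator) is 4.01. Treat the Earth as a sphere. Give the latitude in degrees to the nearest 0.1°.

75.6°

Plate carrée: h = 1, k = sec φ along parallels.
sec φ = 4.01  ⇒  cos φ = 0.2494  ⇒  φ ≈ 75.6°.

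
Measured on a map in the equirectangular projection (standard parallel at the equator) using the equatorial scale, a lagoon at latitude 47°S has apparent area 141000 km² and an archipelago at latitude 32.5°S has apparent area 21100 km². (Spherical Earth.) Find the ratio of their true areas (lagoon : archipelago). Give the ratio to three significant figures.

Plate carrée has h = 1 and k = sec φ, giving areal scale sec φ; true area = (apparent area) · cos φ.
True area of lagoon: 141000 × cos(47°) = 141000 × 0.6820 = 96160 km².
True area of archipelago: 21100 × cos(32.5°) = 21100 × 0.8434 = 17800 km².
Ratio = 96160 / 17800 ≈ 5.40.

5.40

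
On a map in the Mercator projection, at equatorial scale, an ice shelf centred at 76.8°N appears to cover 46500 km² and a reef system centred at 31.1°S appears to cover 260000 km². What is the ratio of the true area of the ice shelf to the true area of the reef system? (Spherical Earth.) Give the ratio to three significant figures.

On Mercator the areal scale is sec²φ, so true area = apparent × cos²φ.
True area of ice shelf: 46500 × cos²(76.8°) = 46500 × 0.05214 = 2425 km².
True area of reef system: 260000 × cos²(31.1°) = 260000 × 0.7332 = 190600 km².
Ratio = 2425 / 190600 ≈ 0.0127.

0.0127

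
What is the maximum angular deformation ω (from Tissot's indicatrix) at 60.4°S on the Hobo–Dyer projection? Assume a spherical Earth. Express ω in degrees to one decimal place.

The Hobo–Dyer projection is cylindrical equal-area with φ₀ = 37.5°. Cylindrical equal-area (φ₀ = 37.5°): h = cos φ / cos 37.5° along meridians, k = cos 37.5° / cos φ along parallels; h·k = 1.
At 60.4°: h = 0.6226, k = 1.606; principal scales a = 1.606, b = 0.6226.
sin(ω/2) = (a − b)/(a + b) = 0.9836/2.229 = 0.4413, so ω = 2 arcsin(0.4413) ≈ 52.4°.

52.4°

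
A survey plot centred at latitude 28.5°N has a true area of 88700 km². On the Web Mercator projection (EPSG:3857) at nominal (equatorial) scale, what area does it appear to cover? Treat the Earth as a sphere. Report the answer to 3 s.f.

115000 km²

The Mercator projection is conformal; its linear scale factor is the same in every direction and equals sec φ = 1/cos φ.
Areal scale = k² = sec²φ = 1/cos²(28.5°) = 1/0.8788² = 1.295.
Apparent area = 88700 × 1.295 ≈ 115000 km².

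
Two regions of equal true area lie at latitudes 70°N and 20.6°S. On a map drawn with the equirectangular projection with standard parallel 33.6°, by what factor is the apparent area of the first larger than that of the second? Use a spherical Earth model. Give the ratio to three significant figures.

The equidistant cylindrical projection with φ₀ = 33.6° has h = 1 (meridians true) and k = cos φ₀ / cos φ along parallels.
Areal scale at 70°: h·k = 1.000 × 2.435 = 2.435.
Areal scale at 20.6°: h·k = 1.000 × 0.8898 = 0.8898.
Ratio = 2.435/0.8898 ≈ 2.74.

2.74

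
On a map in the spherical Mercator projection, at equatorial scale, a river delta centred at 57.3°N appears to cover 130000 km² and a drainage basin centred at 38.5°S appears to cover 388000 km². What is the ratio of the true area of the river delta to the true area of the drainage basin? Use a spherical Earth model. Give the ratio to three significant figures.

Mercator's areal exaggeration is sec²φ; hence true area = (apparent area) · cos²φ.
True area of river delta: 130000 × cos²(57.3°) = 130000 × 0.2919 = 37940 km².
True area of drainage basin: 388000 × cos²(38.5°) = 388000 × 0.6125 = 237600 km².
Ratio = 37940 / 237600 ≈ 0.160.

0.160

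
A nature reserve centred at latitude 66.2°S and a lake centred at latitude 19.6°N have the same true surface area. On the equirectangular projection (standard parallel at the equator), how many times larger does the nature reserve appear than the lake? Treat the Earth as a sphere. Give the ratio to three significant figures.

Plate carrée maps x = Rλ, y = Rφ. The meridian scale is h = 1 and the parallel scale is k = 1/cos φ = sec φ.
Areal scale at 66.2°: h·k = 1.000 × 2.478 = 2.478.
Areal scale at 19.6°: h·k = 1.000 × 1.062 = 1.062.
Ratio = 2.478/1.062 ≈ 2.33.

2.33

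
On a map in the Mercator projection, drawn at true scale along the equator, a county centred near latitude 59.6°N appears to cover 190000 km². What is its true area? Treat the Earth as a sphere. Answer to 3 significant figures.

Mercator is conformal, so the point scale is isotropic: h = k = sec φ = 1/cos φ.
Areal scale = k² = sec²φ = 1/cos²(59.6°) = 1/0.5060² = 3.905.
True area = apparent / (areal scale) = 190000 / 3.905 ≈ 48700 km².

48700 km²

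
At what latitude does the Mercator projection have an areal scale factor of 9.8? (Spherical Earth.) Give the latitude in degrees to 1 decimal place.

Mercator areal scale is sec²φ.
sec²φ = 9.8  ⇒  cos²φ = 0.1020  ⇒  cos φ = 0.3194.
φ = arccos(0.3194) ≈ 71.4°.

71.4°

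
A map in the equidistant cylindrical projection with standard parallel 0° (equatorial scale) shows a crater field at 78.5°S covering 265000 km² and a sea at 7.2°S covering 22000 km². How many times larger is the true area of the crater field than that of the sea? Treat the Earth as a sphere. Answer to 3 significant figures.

On the plate carrée, areal scale = h·k = 1 × sec φ, so true area = apparent × cos φ.
True area of crater field: 265000 × cos(78.5°) = 265000 × 0.1994 = 52830 km².
True area of sea: 22000 × cos(7.2°) = 22000 × 0.9921 = 21830 km².
Ratio = 52830 / 21830 ≈ 2.42.

2.42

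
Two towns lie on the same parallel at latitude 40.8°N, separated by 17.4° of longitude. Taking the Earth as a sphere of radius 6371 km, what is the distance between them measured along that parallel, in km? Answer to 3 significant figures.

1460 km

Arc length along a parallel = R cos φ · Δλ (with Δλ in radians).
= 6371 × cos 40.8° × (17.4° × π/180) = 6371 × 0.7570 × 0.3037 ≈ 1460 km.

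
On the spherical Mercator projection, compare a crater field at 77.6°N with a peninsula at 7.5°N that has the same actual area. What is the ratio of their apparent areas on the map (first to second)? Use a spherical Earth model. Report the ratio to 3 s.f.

21.3

On Mercator, area is exaggerated by sec²φ = 1/cos²φ.
At 77.6°: sec²(77.6°) = 1/0.2147² = 21.69.
At 7.5°: sec²(7.5°) = 1/0.9914² = 1.017.
Ratio = 21.69/1.017 = cos²(7.5°)/cos²(77.6°) ≈ 21.3.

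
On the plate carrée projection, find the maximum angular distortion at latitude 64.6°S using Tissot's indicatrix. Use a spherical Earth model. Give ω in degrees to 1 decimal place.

47.1°

For the equirectangular projection with φ₀ = 0 (plate carrée), h = 1 along meridians and k = sec φ along parallels.
At 64.6°: h = 1.000, k = 2.331; principal scales a = 2.331, b = 1.000.
sin(ω/2) = (a − b)/(a + b) = 1.331/3.331 = 0.3996, so ω = 2 arcsin(0.3996) ≈ 47.1°.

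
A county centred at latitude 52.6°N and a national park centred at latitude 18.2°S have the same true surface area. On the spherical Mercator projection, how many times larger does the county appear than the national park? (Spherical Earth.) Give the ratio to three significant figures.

2.45

On Mercator, area is exaggerated by sec²φ = 1/cos²φ.
At 52.6°: sec²(52.6°) = 1/0.6074² = 2.711.
At 18.2°: sec²(18.2°) = 1/0.9500² = 1.108.
Ratio = 2.711/1.108 = cos²(18.2°)/cos²(52.6°) ≈ 2.45.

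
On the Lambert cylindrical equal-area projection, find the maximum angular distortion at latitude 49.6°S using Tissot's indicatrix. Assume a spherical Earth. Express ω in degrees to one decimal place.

The Lambert cylindrical equal-area projection is the cylindrical equal-area projection with its standard parallel at the equator (φ₀ = 0). Cylindrical equal-area (φ₀ = 0°): h = cos φ / cos 0° along meridians, k = cos 0° / cos φ along parallels; h·k = 1.
At 49.6°: h = 0.6481, k = 1.543; principal scales a = 1.543, b = 0.6481.
sin(ω/2) = (a − b)/(a + b) = 0.8948/2.191 = 0.4084, so ω = 2 arcsin(0.4084) ≈ 48.2°.

48.2°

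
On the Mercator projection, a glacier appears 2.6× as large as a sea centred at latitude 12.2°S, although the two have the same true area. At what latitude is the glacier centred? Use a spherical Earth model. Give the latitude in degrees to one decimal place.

52.7°

Mercator areal scale is sec²φ, so apparent-area ratio = sec²φ₁ / sec²φ₂ = cos²φ₂ / cos²φ₁.
cos²φ₂ / cos²φ₁ = 2.6  ⇒  cos φ₁ = cos 12.2° / √2.6 = 0.9774/1.612 = 0.6062.
φ₁ = arccos(0.6062) ≈ 52.7°.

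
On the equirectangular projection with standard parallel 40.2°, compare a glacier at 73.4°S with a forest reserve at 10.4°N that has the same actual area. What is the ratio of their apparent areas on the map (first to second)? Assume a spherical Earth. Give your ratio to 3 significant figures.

With standard parallel φ₀ = 40.2°, the equirectangular projection gives x = Rλ cos φ₀, y = Rφ, so h = 1 and k = cos 40.2° / cos φ.
Areal scale at 73.4°: h·k = 1.000 × 2.674 = 2.674.
Areal scale at 10.4°: h·k = 1.000 × 0.7766 = 0.7766.
Ratio = 2.674/0.7766 ≈ 3.44.

3.44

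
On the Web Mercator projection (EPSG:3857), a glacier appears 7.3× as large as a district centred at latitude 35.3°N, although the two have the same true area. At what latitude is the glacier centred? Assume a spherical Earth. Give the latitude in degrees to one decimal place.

72.4°

For equal true areas on Mercator, apparent areas scale as sec²φ, so the ratio is cos²φ₂ / cos²φ₁.
cos²φ₂ / cos²φ₁ = 7.3  ⇒  cos φ₁ = cos 35.3° / √7.3 = 0.8161/2.702 = 0.3021.
φ₁ = arccos(0.3021) ≈ 72.4°.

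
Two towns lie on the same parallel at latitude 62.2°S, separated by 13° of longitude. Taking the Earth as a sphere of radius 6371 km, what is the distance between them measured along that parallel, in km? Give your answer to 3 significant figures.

Arc length along a parallel = R cos φ · Δλ (with Δλ in radians).
= 6371 × cos 62.2° × (13° × π/180) = 6371 × 0.4664 × 0.2269 ≈ 674 km.

674 km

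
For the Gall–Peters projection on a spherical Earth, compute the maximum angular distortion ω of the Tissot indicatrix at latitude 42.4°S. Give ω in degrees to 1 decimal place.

5.0°

Gall–Peters is a cylindrical equal-area projection with standard parallels at ±45°. A cylindrical equal-area projection with standard parallel φ₀ has meridian scale h = cos φ / cos φ₀ and parallel scale k = cos φ₀ / cos φ (so areas are preserved, h·k = 1).
At 42.4°: h = 1.044, k = 0.9575; principal scales a = 1.044, b = 0.9575.
sin(ω/2) = (a − b)/(a + b) = 0.08679/2.002 = 0.04335, so ω = 2 arcsin(0.04335) ≈ 5.0°.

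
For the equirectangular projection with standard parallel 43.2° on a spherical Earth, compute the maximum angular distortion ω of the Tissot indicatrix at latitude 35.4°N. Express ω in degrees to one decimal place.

6.4°

The equidistant cylindrical projection with φ₀ = 43.2° has h = 1 (meridians true) and k = cos φ₀ / cos φ along parallels.
At 35.4°: h = 1.000, k = 0.8943; principal scales a = 1.000, b = 0.8943.
sin(ω/2) = (a − b)/(a + b) = 0.1057/1.894 = 0.05580, so ω = 2 arcsin(0.05580) ≈ 6.4°.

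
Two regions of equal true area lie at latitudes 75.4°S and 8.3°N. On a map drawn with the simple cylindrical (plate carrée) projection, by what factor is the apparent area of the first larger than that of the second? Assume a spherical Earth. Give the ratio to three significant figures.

3.93

Plate carrée maps x = Rλ, y = Rφ. The meridian scale is h = 1 and the parallel scale is k = 1/cos φ = sec φ.
Areal scale at 75.4°: h·k = 1.000 × 3.967 = 3.967.
Areal scale at 8.3°: h·k = 1.000 × 1.011 = 1.011.
Ratio = 3.967/1.011 ≈ 3.93.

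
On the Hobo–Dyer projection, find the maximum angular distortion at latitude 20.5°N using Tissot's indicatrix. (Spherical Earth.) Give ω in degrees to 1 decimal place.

The Hobo–Dyer projection is cylindrical equal-area with φ₀ = 37.5°. Cylindrical equal-area (φ₀ = 37.5°): h = cos φ / cos 37.5° along meridians, k = cos 37.5° / cos φ along parallels; h·k = 1.
At 20.5°: h = 1.181, k = 0.8470; principal scales a = 1.181, b = 0.8470.
sin(ω/2) = (a − b)/(a + b) = 0.3337/2.028 = 0.1646, so ω = 2 arcsin(0.1646) ≈ 18.9°.

18.9°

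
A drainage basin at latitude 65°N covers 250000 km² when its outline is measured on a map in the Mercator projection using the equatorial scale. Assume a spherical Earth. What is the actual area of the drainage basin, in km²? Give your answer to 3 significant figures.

44700 km²

Mercator is conformal, so the point scale is isotropic: h = k = sec φ = 1/cos φ.
Areal scale = k² = sec²φ = 1/cos²(65°) = 1/0.4226² = 5.599.
True area = apparent / (areal scale) = 250000 / 5.599 ≈ 44700 km².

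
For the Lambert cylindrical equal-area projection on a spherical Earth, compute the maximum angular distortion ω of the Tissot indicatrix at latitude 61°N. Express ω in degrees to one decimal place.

76.5°

The Lambert cylindrical equal-area projection is the cylindrical equal-area projection with its standard parallel at the equator (φ₀ = 0). Cylindrical equal-area (φ₀ = 0°): h = cos φ / cos 0° along meridians, k = cos 0° / cos φ along parallels; h·k = 1.
At 61°: h = 0.4848, k = 2.063; principal scales a = 2.063, b = 0.4848.
sin(ω/2) = (a − b)/(a + b) = 1.578/2.547 = 0.6194, so ω = 2 arcsin(0.6194) ≈ 76.5°.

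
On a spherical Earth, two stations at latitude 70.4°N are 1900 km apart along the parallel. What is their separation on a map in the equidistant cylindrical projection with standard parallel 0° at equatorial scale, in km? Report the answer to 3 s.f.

In the plate carrée (x = Rλ, y = Rφ), meridians are true-scale (h = 1) and parallels are stretched by k = sec φ.
Along the parallel, k = sec 70.4° = 1/0.3355 = 2.981.
Map distance = 1900 × 2.981 ≈ 5660 km.

5660 km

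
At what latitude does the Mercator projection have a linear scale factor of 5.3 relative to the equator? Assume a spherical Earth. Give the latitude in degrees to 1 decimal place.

79.1°

Mercator scale is k = sec φ = 1/cos φ.
1/cos φ = 5.3  ⇒  cos φ = 0.1887  ⇒  φ = arccos(0.1887) ≈ 79.1°.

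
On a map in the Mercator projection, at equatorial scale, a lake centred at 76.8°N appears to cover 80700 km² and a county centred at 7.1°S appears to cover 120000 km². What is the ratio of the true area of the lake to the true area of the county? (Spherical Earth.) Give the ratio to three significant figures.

Mercator's areal exaggeration is sec²φ; hence true area = (apparent area) · cos²φ.
True area of lake: 80700 × cos²(76.8°) = 80700 × 0.05214 = 4208 km².
True area of county: 120000 × cos²(7.1°) = 120000 × 0.9847 = 118200 km².
Ratio = 4208 / 118200 ≈ 0.0356.

0.0356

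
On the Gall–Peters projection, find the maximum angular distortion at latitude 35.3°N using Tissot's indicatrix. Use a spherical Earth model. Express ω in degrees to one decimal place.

The Gall–Peters projection is cylindrical equal-area with φ₀ = 45°. For cylindrical equal-area with standard parallel φ₀, h = cos φ / cos φ₀ and k = cos φ₀ / cos φ, so h·k = 1.
At 35.3°: h = 1.154, k = 0.8664; principal scales a = 1.154, b = 0.8664.
sin(ω/2) = (a − b)/(a + b) = 0.2878/2.021 = 0.1424, so ω = 2 arcsin(0.1424) ≈ 16.4°.

16.4°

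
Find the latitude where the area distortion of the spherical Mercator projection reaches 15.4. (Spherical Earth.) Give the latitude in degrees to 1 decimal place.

Mercator areal scale is sec²φ.
sec²φ = 15.4  ⇒  cos²φ = 0.06494  ⇒  cos φ = 0.2548.
φ = arccos(0.2548) ≈ 75.2°.

75.2°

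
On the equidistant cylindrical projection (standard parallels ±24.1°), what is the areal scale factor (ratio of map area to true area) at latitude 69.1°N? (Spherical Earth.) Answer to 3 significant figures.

With standard parallel φ₀ = 24.1°, the equirectangular projection gives x = Rλ cos φ₀, y = Rφ, so h = 1 and k = cos 24.1° / cos φ.
Areal scale = h·k = 1 × cos φ₀ / cos φ; at 69.1°, h = 1.000, k = 2.559, so h·k = 2.559.

2.56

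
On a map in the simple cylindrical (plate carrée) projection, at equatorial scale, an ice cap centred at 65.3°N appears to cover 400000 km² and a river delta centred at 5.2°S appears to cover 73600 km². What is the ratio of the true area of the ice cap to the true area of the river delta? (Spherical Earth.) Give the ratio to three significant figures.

2.28

On the plate carrée, areal scale = h·k = 1 × sec φ, so true area = apparent × cos φ.
True area of ice cap: 400000 × cos(65.3°) = 400000 × 0.4179 = 167100 km².
True area of river delta: 73600 × cos(5.2°) = 73600 × 0.9959 = 73300 km².
Ratio = 167100 / 73300 ≈ 2.28.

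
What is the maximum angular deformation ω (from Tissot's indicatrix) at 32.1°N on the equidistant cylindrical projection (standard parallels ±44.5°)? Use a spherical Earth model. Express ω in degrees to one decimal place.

With standard parallel φ₀ = 44.5°, the equirectangular projection gives x = Rλ cos φ₀, y = Rφ, so h = 1 and k = cos 44.5° / cos φ.
At 32.1°: h = 1.000, k = 0.8420; principal scales a = 1.000, b = 0.8420.
sin(ω/2) = (a − b)/(a + b) = 0.1580/1.842 = 0.08579, so ω = 2 arcsin(0.08579) ≈ 9.8°.

9.8°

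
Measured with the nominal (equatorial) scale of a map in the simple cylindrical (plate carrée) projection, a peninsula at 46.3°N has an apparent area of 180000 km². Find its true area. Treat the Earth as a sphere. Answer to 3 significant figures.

124000 km²

In the plate carrée (x = Rλ, y = Rφ), meridians are true-scale (h = 1) and parallels are stretched by k = sec φ.
Areal scale = h·k = 1 × sec φ; at 46.3°, h = 1.000, k = 1.447, so h·k = 1.447.
True area = apparent / (areal scale) = 180000 / 1.447 ≈ 124000 km².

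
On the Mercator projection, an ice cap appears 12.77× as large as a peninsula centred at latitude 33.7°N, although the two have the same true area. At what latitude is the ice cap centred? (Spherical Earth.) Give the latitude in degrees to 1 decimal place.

For equal true areas on Mercator, apparent areas scale as sec²φ, so the ratio is cos²φ₂ / cos²φ₁.
cos²φ₂ / cos²φ₁ = 12.77  ⇒  cos φ₁ = cos 33.7° / √12.77 = 0.8320/3.574 = 0.2328.
φ₁ = arccos(0.2328) ≈ 76.5°.

76.5°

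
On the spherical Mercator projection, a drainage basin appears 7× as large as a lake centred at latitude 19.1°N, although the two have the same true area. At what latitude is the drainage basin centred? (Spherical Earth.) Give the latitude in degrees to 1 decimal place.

Mercator areal scale is sec²φ, so apparent-area ratio = sec²φ₁ / sec²φ₂ = cos²φ₂ / cos²φ₁.
cos²φ₂ / cos²φ₁ = 7  ⇒  cos φ₁ = cos 19.1° / √7 = 0.9449/2.646 = 0.3572.
φ₁ = arccos(0.3572) ≈ 69.1°.

69.1°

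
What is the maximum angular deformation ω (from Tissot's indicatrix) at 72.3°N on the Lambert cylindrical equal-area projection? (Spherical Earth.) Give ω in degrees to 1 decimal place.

112.4°

The Lambert cylindrical equal-area projection is the cylindrical equal-area projection with its standard parallel at the equator (φ₀ = 0). A cylindrical equal-area projection with standard parallel φ₀ has meridian scale h = cos φ / cos φ₀ and parallel scale k = cos φ₀ / cos φ (so areas are preserved, h·k = 1).
At 72.3°: h = 0.3040, k = 3.289; principal scales a = 3.289, b = 0.3040.
sin(ω/2) = (a − b)/(a + b) = 2.985/3.593 = 0.8308, so ω = 2 arcsin(0.8308) ≈ 112.4°.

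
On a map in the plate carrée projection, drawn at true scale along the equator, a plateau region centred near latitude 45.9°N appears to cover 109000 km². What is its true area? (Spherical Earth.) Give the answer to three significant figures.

In the plate carrée (x = Rλ, y = Rφ), meridians are true-scale (h = 1) and parallels are stretched by k = sec φ.
Areal scale = h·k = 1 × sec φ; at 45.9°, h = 1.000, k = 1.437, so h·k = 1.437.
True area = apparent / (areal scale) = 109000 / 1.437 ≈ 75900 km².

75900 km²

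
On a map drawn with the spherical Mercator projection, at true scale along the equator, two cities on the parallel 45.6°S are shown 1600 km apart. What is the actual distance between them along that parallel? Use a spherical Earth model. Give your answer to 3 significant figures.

1120 km

The Mercator projection is conformal; its linear scale factor is the same in every direction and equals sec φ = 1/cos φ.
Along the parallel at 45.6°, map distances are exaggerated by k = sec 45.6° = 1.429.
True distance = 1600 / 1.429 = 1600 × cos 45.6° ≈ 1120 km.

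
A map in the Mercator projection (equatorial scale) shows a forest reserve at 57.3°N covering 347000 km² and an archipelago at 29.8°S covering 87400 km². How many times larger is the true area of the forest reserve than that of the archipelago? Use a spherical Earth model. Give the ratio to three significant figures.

Since Mercator area scale is 1/cos²φ, the true area equals the apparent area multiplied by cos²φ.
True area of forest reserve: 347000 × cos²(57.3°) = 347000 × 0.2919 = 101300 km².
True area of archipelago: 87400 × cos²(29.8°) = 87400 × 0.7530 = 65810 km².
Ratio = 101300 / 65810 ≈ 1.54.

1.54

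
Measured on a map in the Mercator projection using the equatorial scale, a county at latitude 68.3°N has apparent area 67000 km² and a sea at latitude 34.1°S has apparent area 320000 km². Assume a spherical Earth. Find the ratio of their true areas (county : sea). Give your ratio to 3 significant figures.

Mercator's areal exaggeration is sec²φ; hence true area = (apparent area) · cos²φ.
True area of county: 67000 × cos²(68.3°) = 67000 × 0.1367 = 9160 km².
True area of sea: 320000 × cos²(34.1°) = 320000 × 0.6857 = 219400 km².
Ratio = 9160 / 219400 ≈ 0.0417.

0.0417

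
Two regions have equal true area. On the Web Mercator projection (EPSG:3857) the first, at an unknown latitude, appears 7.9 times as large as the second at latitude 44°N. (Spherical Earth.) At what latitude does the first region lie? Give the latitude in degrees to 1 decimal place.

For equal true areas on Mercator, apparent areas scale as sec²φ, so the ratio is cos²φ₂ / cos²φ₁.
cos²φ₂ / cos²φ₁ = 7.9  ⇒  cos φ₁ = cos 44° / √7.9 = 0.7193/2.811 = 0.2559.
φ₁ = arccos(0.2559) ≈ 75.2°.

75.2°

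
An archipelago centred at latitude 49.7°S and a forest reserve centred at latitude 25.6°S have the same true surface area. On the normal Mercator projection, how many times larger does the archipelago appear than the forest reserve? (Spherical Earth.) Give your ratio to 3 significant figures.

1.94

On Mercator, area is exaggerated by sec²φ = 1/cos²φ.
At 49.7°: sec²(49.7°) = 1/0.6468² = 2.390.
At 25.6°: sec²(25.6°) = 1/0.9018² = 1.230.
Ratio = 2.390/1.230 = cos²(25.6°)/cos²(49.7°) ≈ 1.94.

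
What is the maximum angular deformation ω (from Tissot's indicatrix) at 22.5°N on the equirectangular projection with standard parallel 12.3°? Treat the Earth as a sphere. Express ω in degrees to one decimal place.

3.2°

The equidistant cylindrical projection with φ₀ = 12.3° has h = 1 (meridians true) and k = cos φ₀ / cos φ along parallels.
At 22.5°: h = 1.000, k = 1.058; principal scales a = 1.058, b = 1.000.
sin(ω/2) = (a − b)/(a + b) = 0.05755/2.058 = 0.02797, so ω = 2 arcsin(0.02797) ≈ 3.2°.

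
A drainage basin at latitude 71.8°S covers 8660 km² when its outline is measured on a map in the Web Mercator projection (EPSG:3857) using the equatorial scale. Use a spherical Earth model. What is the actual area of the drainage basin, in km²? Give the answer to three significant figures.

The Mercator projection is conformal; its linear scale factor is the same in every direction and equals sec φ = 1/cos φ.
Areal scale = k² = sec²φ = 1/cos²(71.8°) = 1/0.3123² = 10.25.
True area = apparent / (areal scale) = 8660 / 10.25 ≈ 845 km².

845 km²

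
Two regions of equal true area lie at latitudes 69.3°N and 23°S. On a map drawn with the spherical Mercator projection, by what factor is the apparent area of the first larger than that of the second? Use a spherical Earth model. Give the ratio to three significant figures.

On Mercator, area is exaggerated by sec²φ = 1/cos²φ.
At 69.3°: sec²(69.3°) = 1/0.3535² = 8.004.
At 23°: sec²(23°) = 1/0.9205² = 1.180.
Ratio = 8.004/1.180 = cos²(23°)/cos²(69.3°) ≈ 6.78.

6.78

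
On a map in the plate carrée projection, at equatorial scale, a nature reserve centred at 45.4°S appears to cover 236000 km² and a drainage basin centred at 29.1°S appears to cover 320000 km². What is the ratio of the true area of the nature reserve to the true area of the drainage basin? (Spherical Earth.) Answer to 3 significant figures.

On the plate carrée, areal scale = h·k = 1 × sec φ, so true area = apparent × cos φ.
True area of nature reserve: 236000 × cos(45.4°) = 236000 × 0.7022 = 165700 km².
True area of drainage basin: 320000 × cos(29.1°) = 320000 × 0.8738 = 279600 km².
Ratio = 165700 / 279600 ≈ 0.593.

0.593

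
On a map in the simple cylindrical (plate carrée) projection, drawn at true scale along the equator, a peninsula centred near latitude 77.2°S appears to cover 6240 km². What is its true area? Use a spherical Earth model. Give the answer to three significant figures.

1380 km²

For the equirectangular projection with φ₀ = 0 (plate carrée), h = 1 along meridians and k = sec φ along parallels.
Areal scale = h·k = 1 × sec φ; at 77.2°, h = 1.000, k = 4.514, so h·k = 4.514.
True area = apparent / (areal scale) = 6240 / 4.514 ≈ 1380 km².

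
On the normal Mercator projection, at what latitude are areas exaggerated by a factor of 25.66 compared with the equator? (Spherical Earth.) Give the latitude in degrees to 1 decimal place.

78.6°

Mercator areal scale is sec²φ.
sec²φ = 25.66  ⇒  cos²φ = 0.03897  ⇒  cos φ = 0.1974.
φ = arccos(0.1974) ≈ 78.6°.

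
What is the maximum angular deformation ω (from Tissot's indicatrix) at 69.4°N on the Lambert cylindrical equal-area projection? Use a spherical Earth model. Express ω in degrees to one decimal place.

102.5°

The Lambert cylindrical equal-area projection is the cylindrical equal-area projection with its standard parallel at the equator (φ₀ = 0). For cylindrical equal-area with standard parallel φ₀, h = cos φ / cos φ₀ and k = cos φ₀ / cos φ, so h·k = 1.
At 69.4°: h = 0.3518, k = 2.842; principal scales a = 2.842, b = 0.3518.
sin(ω/2) = (a − b)/(a + b) = 2.490/3.194 = 0.7797, so ω = 2 arcsin(0.7797) ≈ 102.5°.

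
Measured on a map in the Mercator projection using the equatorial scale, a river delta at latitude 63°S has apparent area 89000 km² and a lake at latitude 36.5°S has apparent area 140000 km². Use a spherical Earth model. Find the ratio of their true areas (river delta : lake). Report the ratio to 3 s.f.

Since Mercator area scale is 1/cos²φ, the true area equals the apparent area multiplied by cos²φ.
True area of river delta: 89000 × cos²(63°) = 89000 × 0.2061 = 18340 km².
True area of lake: 140000 × cos²(36.5°) = 140000 × 0.6462 = 90470 km².
Ratio = 18340 / 90470 ≈ 0.203.

0.203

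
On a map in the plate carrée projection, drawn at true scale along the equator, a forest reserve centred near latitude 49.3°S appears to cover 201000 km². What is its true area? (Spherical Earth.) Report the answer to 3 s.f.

131000 km²

In the plate carrée (x = Rλ, y = Rφ), meridians are true-scale (h = 1) and parallels are stretched by k = sec φ.
Areal scale = h·k = 1 × sec φ; at 49.3°, h = 1.000, k = 1.534, so h·k = 1.534.
True area = apparent / (areal scale) = 201000 / 1.534 ≈ 131000 km².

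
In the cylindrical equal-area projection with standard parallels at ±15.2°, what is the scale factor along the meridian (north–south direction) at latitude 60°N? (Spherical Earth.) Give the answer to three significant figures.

For cylindrical equal-area with standard parallel φ₀, h = cos φ / cos φ₀ and k = cos φ₀ / cos φ, so h·k = 1.
h = cos 60° / cos 15.2° = 0.5000/0.9650 = 0.5181.

0.518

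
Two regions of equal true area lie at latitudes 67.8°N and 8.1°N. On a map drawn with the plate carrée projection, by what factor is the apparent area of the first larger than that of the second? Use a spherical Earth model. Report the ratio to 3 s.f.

2.62

For the equirectangular projection with φ₀ = 0 (plate carrée), h = 1 along meridians and k = sec φ along parallels.
Areal scale at 67.8°: h·k = 1.000 × 2.647 = 2.647.
Areal scale at 8.1°: h·k = 1.000 × 1.010 = 1.010.
Ratio = 2.647/1.010 ≈ 2.62.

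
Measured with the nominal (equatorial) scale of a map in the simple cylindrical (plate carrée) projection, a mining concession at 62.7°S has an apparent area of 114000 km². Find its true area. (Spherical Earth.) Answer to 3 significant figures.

For the equirectangular projection with φ₀ = 0 (plate carrée), h = 1 along meridians and k = sec φ along parallels.
Areal scale = h·k = 1 × sec φ; at 62.7°, h = 1.000, k = 2.180, so h·k = 2.180.
True area = apparent / (areal scale) = 114000 / 2.180 ≈ 52300 km².

52300 km²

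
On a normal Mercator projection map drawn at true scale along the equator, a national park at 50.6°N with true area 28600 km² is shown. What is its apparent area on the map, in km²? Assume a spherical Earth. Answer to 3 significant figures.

71000 km²

The Mercator projection is conformal; its linear scale factor is the same in every direction and equals sec φ = 1/cos φ.
Areal scale = k² = sec²φ = 1/cos²(50.6°) = 1/0.6347² = 2.482.
Apparent area = 28600 × 2.482 ≈ 71000 km².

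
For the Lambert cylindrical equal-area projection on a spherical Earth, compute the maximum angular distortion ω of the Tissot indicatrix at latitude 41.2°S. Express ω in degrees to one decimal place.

32.2°

The Lambert cylindrical equal-area projection is the cylindrical equal-area projection with its standard parallel at the equator (φ₀ = 0). A cylindrical equal-area projection with standard parallel φ₀ has meridian scale h = cos φ / cos φ₀ and parallel scale k = cos φ₀ / cos φ (so areas are preserved, h·k = 1).
At 41.2°: h = 0.7524, k = 1.329; principal scales a = 1.329, b = 0.7524.
sin(ω/2) = (a − b)/(a + b) = 0.5766/2.081 = 0.2770, so ω = 2 arcsin(0.2770) ≈ 32.2°.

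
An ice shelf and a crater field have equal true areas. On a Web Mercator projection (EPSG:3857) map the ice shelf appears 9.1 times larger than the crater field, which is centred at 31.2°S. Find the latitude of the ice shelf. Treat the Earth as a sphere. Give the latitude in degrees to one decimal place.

On Mercator, (apparent₁)/(apparent₂) = sec²φ₁ / sec²φ₂ when true areas are equal.
cos²φ₂ / cos²φ₁ = 9.1  ⇒  cos φ₁ = cos 31.2° / √9.1 = 0.8554/3.017 = 0.2836.
φ₁ = arccos(0.2836) ≈ 73.5°.

73.5°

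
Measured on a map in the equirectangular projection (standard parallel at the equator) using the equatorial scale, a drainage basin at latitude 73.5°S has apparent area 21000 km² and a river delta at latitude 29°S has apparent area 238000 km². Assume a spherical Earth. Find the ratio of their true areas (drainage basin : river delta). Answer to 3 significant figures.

On the plate carrée, areal scale = h·k = 1 × sec φ, so true area = apparent × cos φ.
True area of drainage basin: 21000 × cos(73.5°) = 21000 × 0.2840 = 5964 km².
True area of river delta: 238000 × cos(29°) = 238000 × 0.8746 = 208200 km².
Ratio = 5964 / 208200 ≈ 0.0287.

0.0287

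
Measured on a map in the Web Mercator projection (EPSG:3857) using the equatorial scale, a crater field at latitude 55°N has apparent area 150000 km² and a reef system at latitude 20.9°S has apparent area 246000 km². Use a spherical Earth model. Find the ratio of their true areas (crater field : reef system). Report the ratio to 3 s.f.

0.230

Mercator's areal exaggeration is sec²φ; hence true area = (apparent area) · cos²φ.
True area of crater field: 150000 × cos²(55°) = 150000 × 0.3290 = 49350 km².
True area of reef system: 246000 × cos²(20.9°) = 246000 × 0.8727 = 214700 km².
Ratio = 49350 / 214700 ≈ 0.230.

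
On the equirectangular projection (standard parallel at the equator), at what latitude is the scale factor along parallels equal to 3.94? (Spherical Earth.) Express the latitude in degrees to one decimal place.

75.3°

Plate carrée: h = 1, k = sec φ along parallels.
sec φ = 3.94  ⇒  cos φ = 0.2538  ⇒  φ ≈ 75.3°.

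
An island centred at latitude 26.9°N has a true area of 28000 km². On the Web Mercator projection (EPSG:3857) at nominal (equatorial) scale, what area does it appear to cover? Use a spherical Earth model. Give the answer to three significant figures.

Mercator is conformal, so the point scale is isotropic: h = k = sec φ = 1/cos φ.
Areal scale = k² = sec²φ = 1/cos²(26.9°) = 1/0.8918² = 1.257.
Apparent area = 28000 × 1.257 ≈ 35200 km².

35200 km²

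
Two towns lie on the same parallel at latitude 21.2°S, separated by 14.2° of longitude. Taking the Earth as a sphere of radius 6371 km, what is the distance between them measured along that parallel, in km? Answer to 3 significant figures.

1470 km

Arc length along a parallel = R cos φ · Δλ (with Δλ in radians).
= 6371 × cos 21.2° × (14.2° × π/180) = 6371 × 0.9323 × 0.2478 ≈ 1470 km.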